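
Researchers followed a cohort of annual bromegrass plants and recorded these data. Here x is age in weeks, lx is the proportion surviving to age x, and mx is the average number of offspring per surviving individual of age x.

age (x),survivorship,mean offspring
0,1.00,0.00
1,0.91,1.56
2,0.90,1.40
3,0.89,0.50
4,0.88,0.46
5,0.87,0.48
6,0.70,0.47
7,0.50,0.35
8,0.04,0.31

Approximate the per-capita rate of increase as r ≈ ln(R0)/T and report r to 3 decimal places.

R0 = Σ lx·mx = 0 + 1.4196 + 1.26 + 0.445 + 0.4048 + 0.4176 + 0.329 + 0.175 + 0.0124 = 4.4634
Σ x·lx·mx = 12.28; T = 12.28/4.4634 = 2.75127…
r ≈ ln(R0)/T = ln(4.4634)/2.75127… = 0.54372… → 0.544

0.544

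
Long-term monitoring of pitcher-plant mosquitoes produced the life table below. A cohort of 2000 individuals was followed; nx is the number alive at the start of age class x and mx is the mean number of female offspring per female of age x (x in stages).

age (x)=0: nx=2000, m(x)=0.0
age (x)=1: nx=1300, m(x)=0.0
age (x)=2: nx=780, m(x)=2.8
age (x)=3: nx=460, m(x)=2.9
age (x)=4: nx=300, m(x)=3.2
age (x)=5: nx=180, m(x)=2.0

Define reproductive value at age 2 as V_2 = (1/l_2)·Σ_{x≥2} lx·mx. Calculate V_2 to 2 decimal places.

6.20

lx = nx/n0 = nx/2000: 1, 0.65, 0.39, 0.23, 0.15, 0.09
lx·mx for x ≥ 2: 1.092, 0.667, 0.48, 0.18 → sum = 2.419
V_2 = 2.419 / l_2 = 2.419 / 0.39 = 6.202564… → 6.20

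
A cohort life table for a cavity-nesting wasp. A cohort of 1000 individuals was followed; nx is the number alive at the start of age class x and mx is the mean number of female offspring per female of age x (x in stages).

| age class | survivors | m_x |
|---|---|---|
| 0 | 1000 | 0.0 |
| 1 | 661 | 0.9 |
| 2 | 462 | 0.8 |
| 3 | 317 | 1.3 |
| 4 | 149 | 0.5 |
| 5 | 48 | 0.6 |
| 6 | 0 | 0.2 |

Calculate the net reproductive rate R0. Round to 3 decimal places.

1.480

lx = nx/n0 = nx/1000: 1, 0.661, 0.462, 0.317, 0.149, 0.048, 0
lx·mx by age: 0, 0.5949, 0.3696, 0.4121, 0.0745, 0.0288, 0
R0 = Σ lx·mx = 1.4799 → 1.480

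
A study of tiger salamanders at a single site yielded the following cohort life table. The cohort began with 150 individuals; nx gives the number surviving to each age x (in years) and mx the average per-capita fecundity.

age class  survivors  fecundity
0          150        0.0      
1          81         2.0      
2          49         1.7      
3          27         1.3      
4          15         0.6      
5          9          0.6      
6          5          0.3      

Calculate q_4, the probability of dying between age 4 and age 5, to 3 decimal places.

0.400

lx = nx/n0 = nx/150: 1, 0.54, 0.32667…, 0.18, 0.1, 0.06, 0.03333…
q_4 = (l_4 − l_5) / l_4 = (0.1 − 0.06) / 0.1
     = 0.04 / 0.1 = 0.4 → 0.400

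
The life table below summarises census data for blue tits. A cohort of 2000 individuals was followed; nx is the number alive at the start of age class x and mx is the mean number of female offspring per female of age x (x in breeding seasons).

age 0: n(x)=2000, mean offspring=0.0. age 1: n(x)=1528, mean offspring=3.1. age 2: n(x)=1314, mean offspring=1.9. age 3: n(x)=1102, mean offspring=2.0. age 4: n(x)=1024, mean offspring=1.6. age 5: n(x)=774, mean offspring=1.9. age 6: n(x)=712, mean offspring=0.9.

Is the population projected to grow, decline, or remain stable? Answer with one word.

growing

lx = nx/n0 = nx/2000: 1, 0.764, 0.657, 0.551, 0.512, 0.387, 0.356
R0 = Σ lx·mx = 0 + 2.3684 + 1.2483 + 1.102 + 0.8192 + 0.7353 + 0.3204 = 6.5936
R0 > 1, so the population is growing.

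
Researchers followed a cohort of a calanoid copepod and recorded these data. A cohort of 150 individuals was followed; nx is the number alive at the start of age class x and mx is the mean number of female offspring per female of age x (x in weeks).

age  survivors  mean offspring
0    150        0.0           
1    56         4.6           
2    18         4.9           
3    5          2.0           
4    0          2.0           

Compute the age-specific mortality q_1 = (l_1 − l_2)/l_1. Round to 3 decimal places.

lx = nx/n0 = nx/150: 1, 0.37333…, 0.12, 0.03333…, 0
q_1 = (l_1 − l_2) / l_1 = (0.373333… − 0.12) / 0.373333…
     = 0.253333… / 0.373333… = 0.678571… → 0.679

0.679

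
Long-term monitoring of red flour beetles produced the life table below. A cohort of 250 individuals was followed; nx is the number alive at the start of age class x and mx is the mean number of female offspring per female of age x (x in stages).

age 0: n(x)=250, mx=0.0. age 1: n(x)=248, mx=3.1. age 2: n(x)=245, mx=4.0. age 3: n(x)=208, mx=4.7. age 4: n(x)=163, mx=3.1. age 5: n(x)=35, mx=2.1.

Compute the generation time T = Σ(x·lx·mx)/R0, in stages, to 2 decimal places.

lx = nx/n0 = nx/250: 1, 0.992, 0.98, 0.832, 0.652, 0.14
lx·mx: 0, 3.0752, 3.92, 3.9104, 2.0212, 0.294 → R0 = 13.2208
x·lx·mx: 0, 3.0752, 7.84, 11.7312, 8.0848, 1.47 → Σ = 32.2012
T = 32.2012 / 13.2208 = 2.435647… → 2.44

2.44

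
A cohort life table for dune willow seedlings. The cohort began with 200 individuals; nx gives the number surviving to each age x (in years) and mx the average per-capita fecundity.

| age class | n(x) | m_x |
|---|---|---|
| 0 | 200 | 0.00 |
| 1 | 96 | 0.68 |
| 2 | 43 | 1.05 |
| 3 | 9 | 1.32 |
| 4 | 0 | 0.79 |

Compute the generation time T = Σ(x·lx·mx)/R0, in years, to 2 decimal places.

1.56

lx = nx/n0 = nx/200: 1, 0.48, 0.215, 0.045, 0
lx·mx: 0, 0.3264, 0.22575, 0.0594, 0 → R0 = 0.61155
x·lx·mx: 0, 0.3264, 0.4515, 0.1782, 0 → Σ = 0.9561
T = 0.9561 / 0.61155 = 1.563404… → 1.56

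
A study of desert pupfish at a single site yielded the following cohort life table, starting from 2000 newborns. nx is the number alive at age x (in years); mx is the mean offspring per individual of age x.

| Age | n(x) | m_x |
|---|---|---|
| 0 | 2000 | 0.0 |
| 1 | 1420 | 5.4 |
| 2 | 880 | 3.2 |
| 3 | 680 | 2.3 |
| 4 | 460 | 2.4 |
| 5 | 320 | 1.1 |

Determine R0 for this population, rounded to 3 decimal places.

lx = nx/n0 = nx/2000: 1, 0.71, 0.44, 0.34, 0.23, 0.16
lx·mx by age: 0, 3.834, 1.408, 0.782, 0.552, 0.176
R0 = Σ lx·mx = 6.752 → 6.752

6.752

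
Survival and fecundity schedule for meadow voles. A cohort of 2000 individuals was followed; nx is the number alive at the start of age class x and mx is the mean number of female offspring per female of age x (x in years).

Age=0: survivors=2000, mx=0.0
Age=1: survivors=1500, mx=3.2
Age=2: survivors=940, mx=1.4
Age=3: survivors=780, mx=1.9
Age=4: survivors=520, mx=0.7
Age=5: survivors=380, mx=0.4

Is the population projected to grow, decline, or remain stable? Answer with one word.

lx = nx/n0 = nx/2000: 1, 0.75, 0.47, 0.39, 0.26, 0.19
R0 = Σ lx·mx = 0 + 2.4 + 0.658 + 0.741 + 0.182 + 0.076 = 4.057
R0 > 1, so the population is growing.

growing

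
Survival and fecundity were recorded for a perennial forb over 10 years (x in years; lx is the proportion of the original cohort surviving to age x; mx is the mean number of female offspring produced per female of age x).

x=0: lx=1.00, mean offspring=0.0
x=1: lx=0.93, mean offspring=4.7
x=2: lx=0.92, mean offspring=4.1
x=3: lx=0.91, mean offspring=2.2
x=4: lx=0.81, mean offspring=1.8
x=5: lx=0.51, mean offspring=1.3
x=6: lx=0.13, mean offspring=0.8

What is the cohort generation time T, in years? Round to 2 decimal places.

lx·mx: 0, 4.371, 3.772, 2.002, 1.458, 0.663, 0.104 → R0 = 12.37
x·lx·mx: 0, 4.371, 7.544, 6.006, 5.832, 3.315, 0.624 → Σ = 27.692
T = 27.692 / 12.37 = 2.238642… → 2.24

2.24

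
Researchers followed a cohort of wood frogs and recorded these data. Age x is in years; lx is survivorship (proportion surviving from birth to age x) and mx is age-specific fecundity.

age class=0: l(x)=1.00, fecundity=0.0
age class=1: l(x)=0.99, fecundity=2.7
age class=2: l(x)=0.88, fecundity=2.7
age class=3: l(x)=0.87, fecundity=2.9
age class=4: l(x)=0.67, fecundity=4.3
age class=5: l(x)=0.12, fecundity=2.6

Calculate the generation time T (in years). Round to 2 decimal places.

2.61

lx·mx: 0, 2.673, 2.376, 2.523, 2.881, 0.312 → R0 = 10.765
x·lx·mx: 0, 2.673, 4.752, 7.569, 11.524, 1.56 → Σ = 28.078
T = 28.078 / 10.765 = 2.608268… → 2.61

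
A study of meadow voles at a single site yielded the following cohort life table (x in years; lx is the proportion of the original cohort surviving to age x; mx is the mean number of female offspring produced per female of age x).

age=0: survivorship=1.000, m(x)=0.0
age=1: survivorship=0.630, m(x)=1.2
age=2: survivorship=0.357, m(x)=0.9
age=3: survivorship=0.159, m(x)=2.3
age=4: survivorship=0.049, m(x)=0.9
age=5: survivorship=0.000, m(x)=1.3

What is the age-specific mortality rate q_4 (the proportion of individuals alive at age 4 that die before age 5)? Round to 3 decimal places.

q_4 = (l_4 − l_5) / l_4 = (0.049 − 0) / 0.049
     = 0.049 / 0.049 = 1 → 1.000

1.000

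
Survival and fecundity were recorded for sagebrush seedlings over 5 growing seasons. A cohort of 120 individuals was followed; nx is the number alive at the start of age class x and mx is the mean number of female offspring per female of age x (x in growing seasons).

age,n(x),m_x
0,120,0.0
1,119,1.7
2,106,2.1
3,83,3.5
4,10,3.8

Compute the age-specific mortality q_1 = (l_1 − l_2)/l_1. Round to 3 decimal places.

0.109

lx = nx/n0 = nx/120: 1, 0.99167…, 0.88333…, 0.69167…, 0.08333…
q_1 = (l_1 − l_2) / l_1 = (0.991667… − 0.883333…) / 0.991667…
     = 0.108333… / 0.991667… = 0.109244… → 0.109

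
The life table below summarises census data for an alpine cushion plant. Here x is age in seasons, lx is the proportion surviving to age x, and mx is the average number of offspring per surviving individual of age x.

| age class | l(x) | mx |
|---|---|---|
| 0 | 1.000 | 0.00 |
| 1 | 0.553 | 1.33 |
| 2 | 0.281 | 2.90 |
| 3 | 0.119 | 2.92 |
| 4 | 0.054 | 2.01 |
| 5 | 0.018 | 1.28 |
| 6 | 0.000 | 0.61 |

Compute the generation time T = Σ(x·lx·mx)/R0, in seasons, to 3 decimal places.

lx·mx: 0, 0.73549, 0.8149, 0.34748, 0.10854, 0.02304, 0 → R0 = 2.02945
x·lx·mx: 0, 0.73549, 1.6298, 1.04244, 0.43416, 0.1152, 0 → Σ = 3.95709
T = 3.95709 / 2.02945 = 1.949834… → 1.950

1.950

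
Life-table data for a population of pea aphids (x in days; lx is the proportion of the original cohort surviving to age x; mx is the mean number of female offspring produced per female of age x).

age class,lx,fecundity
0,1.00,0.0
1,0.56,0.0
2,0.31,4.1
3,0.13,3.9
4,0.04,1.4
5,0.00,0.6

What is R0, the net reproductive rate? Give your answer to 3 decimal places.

lx·mx by age: 0, 0, 1.271, 0.507, 0.056, 0
R0 = Σ lx·mx = 1.834 → 1.834

1.834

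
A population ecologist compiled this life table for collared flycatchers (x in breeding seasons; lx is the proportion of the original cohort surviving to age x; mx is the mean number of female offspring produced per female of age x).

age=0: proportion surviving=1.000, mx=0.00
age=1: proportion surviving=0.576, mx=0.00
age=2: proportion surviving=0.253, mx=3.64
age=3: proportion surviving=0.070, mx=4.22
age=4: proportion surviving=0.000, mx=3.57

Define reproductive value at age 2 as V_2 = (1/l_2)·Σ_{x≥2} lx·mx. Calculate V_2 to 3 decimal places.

4.808

lx·mx for x ≥ 2: 0.92092, 0.2954, 0 → sum = 1.21632
V_2 = 1.21632 / l_2 = 1.21632 / 0.253 = 4.807589… → 4.808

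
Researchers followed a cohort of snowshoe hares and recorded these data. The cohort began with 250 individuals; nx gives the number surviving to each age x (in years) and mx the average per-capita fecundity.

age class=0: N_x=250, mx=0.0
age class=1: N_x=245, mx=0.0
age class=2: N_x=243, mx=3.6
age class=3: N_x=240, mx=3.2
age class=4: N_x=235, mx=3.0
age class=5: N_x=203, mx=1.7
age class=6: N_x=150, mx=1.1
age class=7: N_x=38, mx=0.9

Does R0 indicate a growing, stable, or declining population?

growing

lx = nx/n0 = nx/250: 1, 0.98, 0.972, 0.96, 0.94, 0.812, 0.6, 0.152
R0 = Σ lx·mx = 0 + 0 + 3.4992 + 3.072 + 2.82 + 1.3804 + 0.66 + 0.1368 = 11.5684
R0 > 1, so the population is growing.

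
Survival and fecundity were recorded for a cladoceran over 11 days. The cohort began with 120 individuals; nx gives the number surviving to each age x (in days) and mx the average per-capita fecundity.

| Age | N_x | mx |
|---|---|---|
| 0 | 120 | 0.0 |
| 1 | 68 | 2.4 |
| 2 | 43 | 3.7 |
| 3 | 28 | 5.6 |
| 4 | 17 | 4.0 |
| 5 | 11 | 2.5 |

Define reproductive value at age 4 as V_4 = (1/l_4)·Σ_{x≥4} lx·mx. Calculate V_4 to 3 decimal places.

lx = nx/n0 = nx/120: 1, 0.56667…, 0.35833…, 0.23333…, 0.14167…, 0.09167…
lx·mx for x ≥ 4: 0.566667…, 0.229167… → sum = 0.795833…
V_4 = 0.795833… / l_4 = 0.795833… / 0.141667… = 5.617647… → 5.618

5.618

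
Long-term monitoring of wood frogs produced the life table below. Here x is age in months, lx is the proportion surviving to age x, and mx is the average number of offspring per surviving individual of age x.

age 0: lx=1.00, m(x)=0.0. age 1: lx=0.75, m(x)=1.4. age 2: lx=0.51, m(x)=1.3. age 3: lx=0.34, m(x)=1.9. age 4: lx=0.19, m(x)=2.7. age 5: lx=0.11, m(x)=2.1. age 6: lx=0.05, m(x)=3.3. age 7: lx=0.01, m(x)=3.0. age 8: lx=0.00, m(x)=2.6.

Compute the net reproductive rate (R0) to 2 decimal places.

3.30

lx·mx by age: 0, 1.05, 0.663, 0.646, 0.513, 0.231, 0.165, 0.03, 0
R0 = Σ lx·mx = 3.298 → 3.30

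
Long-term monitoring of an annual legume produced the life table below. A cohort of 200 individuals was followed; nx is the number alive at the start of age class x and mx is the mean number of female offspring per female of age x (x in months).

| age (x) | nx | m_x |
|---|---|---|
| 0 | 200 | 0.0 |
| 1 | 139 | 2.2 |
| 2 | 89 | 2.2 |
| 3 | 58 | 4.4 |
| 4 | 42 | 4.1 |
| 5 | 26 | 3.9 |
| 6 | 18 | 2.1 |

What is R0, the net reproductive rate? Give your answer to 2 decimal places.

lx = nx/n0 = nx/200: 1, 0.695, 0.445, 0.29, 0.21, 0.13, 0.09
lx·mx by age: 0, 1.529, 0.979, 1.276, 0.861, 0.507, 0.189
R0 = Σ lx·mx = 5.341 → 5.34

5.34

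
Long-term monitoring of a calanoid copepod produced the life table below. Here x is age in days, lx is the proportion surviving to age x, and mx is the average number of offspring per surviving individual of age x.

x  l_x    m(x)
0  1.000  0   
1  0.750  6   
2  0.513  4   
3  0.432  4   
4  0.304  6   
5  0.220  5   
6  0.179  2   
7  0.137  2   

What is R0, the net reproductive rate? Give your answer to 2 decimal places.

lx·mx by age: 0, 4.5, 2.052, 1.728, 1.824, 1.1, 0.358, 0.274
R0 = Σ lx·mx = 11.836 → 11.84

11.84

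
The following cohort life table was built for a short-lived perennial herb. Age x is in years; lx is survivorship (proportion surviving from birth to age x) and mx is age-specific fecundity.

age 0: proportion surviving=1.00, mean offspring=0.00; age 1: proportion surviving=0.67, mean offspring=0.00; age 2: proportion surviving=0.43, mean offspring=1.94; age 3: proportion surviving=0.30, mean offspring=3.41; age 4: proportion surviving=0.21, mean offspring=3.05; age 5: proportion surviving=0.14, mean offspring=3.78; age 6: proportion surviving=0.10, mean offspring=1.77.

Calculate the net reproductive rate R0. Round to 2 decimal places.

3.20

lx·mx by age: 0, 0, 0.8342, 1.023, 0.6405, 0.5292, 0.177
R0 = Σ lx·mx = 3.2039 → 3.20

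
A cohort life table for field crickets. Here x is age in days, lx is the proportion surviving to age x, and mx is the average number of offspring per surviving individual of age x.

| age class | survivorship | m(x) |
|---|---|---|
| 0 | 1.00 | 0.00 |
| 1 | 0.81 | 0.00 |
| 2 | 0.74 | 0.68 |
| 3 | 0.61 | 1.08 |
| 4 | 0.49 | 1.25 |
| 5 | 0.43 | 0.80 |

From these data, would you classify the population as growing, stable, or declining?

growing

R0 = Σ lx·mx = 0 + 0 + 0.5032 + 0.6588 + 0.6125 + 0.344 = 2.1185
R0 > 1, so the population is growing.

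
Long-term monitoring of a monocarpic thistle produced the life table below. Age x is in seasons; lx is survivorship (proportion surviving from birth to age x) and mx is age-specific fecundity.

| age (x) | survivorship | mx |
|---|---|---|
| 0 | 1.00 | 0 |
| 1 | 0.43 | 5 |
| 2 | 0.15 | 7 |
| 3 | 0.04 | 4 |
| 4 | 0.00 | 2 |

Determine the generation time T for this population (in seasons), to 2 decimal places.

lx·mx: 0, 2.15, 1.05, 0.16, 0 → R0 = 3.36
x·lx·mx: 0, 2.15, 2.1, 0.48, 0 → Σ = 4.73
T = 4.73 / 3.36 = 1.407738… → 1.41

1.41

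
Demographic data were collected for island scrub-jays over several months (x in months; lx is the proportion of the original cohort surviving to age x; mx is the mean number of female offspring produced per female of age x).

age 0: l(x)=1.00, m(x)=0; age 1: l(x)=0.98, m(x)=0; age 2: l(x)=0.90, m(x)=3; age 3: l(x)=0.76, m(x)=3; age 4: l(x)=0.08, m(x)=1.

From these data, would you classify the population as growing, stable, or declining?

R0 = Σ lx·mx = 0 + 0 + 2.7 + 2.28 + 0.08 = 5.06
R0 > 1, so the population is growing.

growing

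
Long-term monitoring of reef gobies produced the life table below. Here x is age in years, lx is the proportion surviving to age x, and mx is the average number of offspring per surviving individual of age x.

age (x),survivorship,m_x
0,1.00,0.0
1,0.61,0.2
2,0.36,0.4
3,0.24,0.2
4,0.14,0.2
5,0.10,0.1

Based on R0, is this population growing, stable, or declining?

declining

R0 = Σ lx·mx = 0 + 0.122 + 0.144 + 0.048 + 0.028 + 0.01 = 0.352
R0 < 1, so the population is declining.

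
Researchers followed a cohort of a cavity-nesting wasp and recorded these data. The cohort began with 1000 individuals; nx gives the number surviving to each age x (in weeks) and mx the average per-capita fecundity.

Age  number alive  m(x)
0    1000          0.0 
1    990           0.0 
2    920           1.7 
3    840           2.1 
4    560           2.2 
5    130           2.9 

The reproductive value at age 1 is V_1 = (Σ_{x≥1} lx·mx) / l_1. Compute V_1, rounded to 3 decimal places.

lx = nx/n0 = nx/1000: 1, 0.99, 0.92, 0.84, 0.56, 0.13
lx·mx for x ≥ 1: 0, 1.564, 1.764, 1.232, 0.377 → sum = 4.937
V_1 = 4.937 / l_1 = 4.937 / 0.99 = 4.986869… → 4.987

4.987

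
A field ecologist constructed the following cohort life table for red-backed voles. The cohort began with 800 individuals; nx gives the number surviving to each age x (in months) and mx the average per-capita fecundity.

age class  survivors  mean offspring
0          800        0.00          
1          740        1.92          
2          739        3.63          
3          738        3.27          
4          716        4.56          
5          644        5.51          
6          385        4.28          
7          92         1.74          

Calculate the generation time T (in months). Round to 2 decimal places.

3.69

lx = nx/n0 = nx/800: 1, 0.925, 0.92375, 0.9225, 0.895, 0.805, 0.48125, 0.115
lx·mx: 0, 1.776, 3.353213…, 3.016575, 4.0812, 4.43555, 2.05975…, 0.2001 → R0 = 18.922388…
x·lx·mx: 0, 1.776, 6.706425…, 9.049725, 16.3248, 22.17775, 12.3585…, 1.4007 → Σ = 69.7939…
T = 69.7939… / 18.922388… = 3.68843… → 3.69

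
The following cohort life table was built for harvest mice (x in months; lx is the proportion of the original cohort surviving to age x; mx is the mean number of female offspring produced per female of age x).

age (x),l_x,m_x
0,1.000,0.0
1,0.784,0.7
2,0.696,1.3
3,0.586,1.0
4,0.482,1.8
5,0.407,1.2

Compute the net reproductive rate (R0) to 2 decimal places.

3.40

lx·mx by age: 0, 0.5488, 0.9048, 0.586, 0.8676, 0.4884
R0 = Σ lx·mx = 3.3956 → 3.40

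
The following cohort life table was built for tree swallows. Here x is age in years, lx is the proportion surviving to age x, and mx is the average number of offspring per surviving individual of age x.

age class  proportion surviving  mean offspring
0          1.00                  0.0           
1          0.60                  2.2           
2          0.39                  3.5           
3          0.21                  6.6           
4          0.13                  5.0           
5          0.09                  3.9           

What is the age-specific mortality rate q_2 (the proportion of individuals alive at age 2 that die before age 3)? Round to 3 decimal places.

q_2 = (l_2 − l_3) / l_2 = (0.39 − 0.21) / 0.39
     = 0.18 / 0.39 = 0.461538… → 0.462

0.462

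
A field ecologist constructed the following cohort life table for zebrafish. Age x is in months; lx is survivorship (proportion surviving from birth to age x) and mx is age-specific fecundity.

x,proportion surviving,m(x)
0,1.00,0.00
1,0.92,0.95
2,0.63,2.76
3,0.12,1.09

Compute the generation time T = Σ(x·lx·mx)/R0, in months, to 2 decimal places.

lx·mx: 0, 0.874, 1.7388, 0.1308 → R0 = 2.7436
x·lx·mx: 0, 0.874, 3.4776, 0.3924 → Σ = 4.744
T = 4.744 / 2.7436 = 1.729115… → 1.73

1.73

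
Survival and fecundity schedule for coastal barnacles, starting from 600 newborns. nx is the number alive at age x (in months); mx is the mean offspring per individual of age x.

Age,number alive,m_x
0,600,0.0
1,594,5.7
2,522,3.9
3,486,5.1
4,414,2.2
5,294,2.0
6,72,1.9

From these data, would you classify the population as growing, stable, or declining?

growing

lx = nx/n0 = nx/600: 1, 0.99, 0.87, 0.81, 0.69, 0.49, 0.12
R0 = Σ lx·mx = 0 + 5.643 + 3.393 + 4.131 + 1.518 + 0.98 + 0.228 = 15.893
R0 > 1, so the population is growing.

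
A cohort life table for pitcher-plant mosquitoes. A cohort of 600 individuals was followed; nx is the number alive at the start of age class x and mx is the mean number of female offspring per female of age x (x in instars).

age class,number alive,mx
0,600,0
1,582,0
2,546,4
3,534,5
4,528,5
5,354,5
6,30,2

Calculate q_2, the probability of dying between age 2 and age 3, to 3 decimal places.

lx = nx/n0 = nx/600: 1, 0.97, 0.91, 0.89, 0.88, 0.59, 0.05
q_2 = (l_2 − l_3) / l_2 = (0.91 − 0.89) / 0.91
     = 0.02 / 0.91 = 0.021978… → 0.022

0.022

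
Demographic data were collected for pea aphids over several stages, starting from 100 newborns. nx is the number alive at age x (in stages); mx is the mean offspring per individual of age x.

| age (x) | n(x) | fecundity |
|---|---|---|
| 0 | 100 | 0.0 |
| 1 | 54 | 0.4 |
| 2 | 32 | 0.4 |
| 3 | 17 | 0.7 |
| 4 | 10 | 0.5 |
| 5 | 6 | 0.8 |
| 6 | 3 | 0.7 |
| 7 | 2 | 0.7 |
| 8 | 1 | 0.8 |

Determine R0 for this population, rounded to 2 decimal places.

lx = nx/n0 = nx/100: 1, 0.54, 0.32, 0.17, 0.1, 0.06, 0.03, 0.02, 0.01
lx·mx by age: 0, 0.216, 0.128, 0.119, 0.05, 0.048, 0.021, 0.014, 0.008
R0 = Σ lx·mx = 0.604 → 0.60

0.60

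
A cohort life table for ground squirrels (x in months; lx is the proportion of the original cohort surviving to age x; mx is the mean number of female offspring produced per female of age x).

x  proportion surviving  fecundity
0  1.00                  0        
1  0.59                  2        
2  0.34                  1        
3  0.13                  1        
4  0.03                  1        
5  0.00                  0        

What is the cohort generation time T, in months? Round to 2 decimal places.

1.41

lx·mx: 0, 1.18, 0.34, 0.13, 0.03, 0 → R0 = 1.68
x·lx·mx: 0, 1.18, 0.68, 0.39, 0.12, 0 → Σ = 2.37
T = 2.37 / 1.68 = 1.410714… → 1.41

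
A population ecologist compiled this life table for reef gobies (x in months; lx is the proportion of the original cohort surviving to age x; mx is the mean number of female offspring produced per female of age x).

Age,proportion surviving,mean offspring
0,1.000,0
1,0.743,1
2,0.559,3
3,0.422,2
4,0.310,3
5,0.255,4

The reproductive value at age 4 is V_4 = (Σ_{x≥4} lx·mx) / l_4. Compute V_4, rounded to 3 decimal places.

6.290

lx·mx for x ≥ 4: 0.93, 1.02 → sum = 1.95
V_4 = 1.95 / l_4 = 1.95 / 0.31 = 6.290323… → 6.290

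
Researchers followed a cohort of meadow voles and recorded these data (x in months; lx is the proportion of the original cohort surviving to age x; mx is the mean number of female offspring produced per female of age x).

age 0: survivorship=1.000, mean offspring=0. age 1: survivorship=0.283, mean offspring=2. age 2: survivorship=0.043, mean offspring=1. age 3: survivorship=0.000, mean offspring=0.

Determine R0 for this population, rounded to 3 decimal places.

lx·mx by age: 0, 0.566, 0.043, 0
R0 = Σ lx·mx = 0.609 → 0.609

0.609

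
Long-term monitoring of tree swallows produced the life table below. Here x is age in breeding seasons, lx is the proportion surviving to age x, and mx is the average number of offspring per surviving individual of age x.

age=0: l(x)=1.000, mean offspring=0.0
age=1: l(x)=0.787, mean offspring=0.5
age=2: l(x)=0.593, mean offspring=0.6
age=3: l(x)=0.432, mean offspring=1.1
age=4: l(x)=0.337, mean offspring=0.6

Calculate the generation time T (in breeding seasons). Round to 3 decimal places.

2.341

lx·mx: 0, 0.3935, 0.3558, 0.4752, 0.2022 → R0 = 1.4267
x·lx·mx: 0, 0.3935, 0.7116, 1.4256, 0.8088 → Σ = 3.3395
T = 3.3395 / 1.4267 = 2.340716… → 2.341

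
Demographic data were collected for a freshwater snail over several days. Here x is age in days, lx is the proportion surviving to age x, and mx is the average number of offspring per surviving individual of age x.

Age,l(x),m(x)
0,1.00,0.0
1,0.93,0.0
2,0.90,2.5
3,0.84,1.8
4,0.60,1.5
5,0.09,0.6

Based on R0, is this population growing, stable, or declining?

R0 = Σ lx·mx = 0 + 0 + 2.25 + 1.512 + 0.9 + 0.054 = 4.716
R0 > 1, so the population is growing.

growing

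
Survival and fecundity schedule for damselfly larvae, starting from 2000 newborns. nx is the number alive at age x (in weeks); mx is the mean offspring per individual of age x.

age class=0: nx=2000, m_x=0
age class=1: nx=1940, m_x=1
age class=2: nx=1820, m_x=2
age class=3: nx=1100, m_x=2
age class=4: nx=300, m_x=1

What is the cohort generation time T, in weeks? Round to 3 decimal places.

lx = nx/n0 = nx/2000: 1, 0.97, 0.91, 0.55, 0.15
lx·mx: 0, 0.97, 1.82, 1.1, 0.15 → R0 = 4.04
x·lx·mx: 0, 0.97, 3.64, 3.3, 0.6 → Σ = 8.51
T = 8.51 / 4.04 = 2.106436… → 2.106

2.106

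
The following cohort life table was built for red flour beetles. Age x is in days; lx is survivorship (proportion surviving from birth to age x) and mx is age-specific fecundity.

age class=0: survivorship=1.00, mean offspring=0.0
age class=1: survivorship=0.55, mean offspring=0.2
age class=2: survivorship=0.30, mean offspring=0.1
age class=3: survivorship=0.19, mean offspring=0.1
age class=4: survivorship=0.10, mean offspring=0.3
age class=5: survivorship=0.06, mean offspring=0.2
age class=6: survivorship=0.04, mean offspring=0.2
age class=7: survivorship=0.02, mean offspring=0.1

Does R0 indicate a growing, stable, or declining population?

declining

R0 = Σ lx·mx = 0 + 0.11 + 0.03 + 0.019 + 0.03 + 0.012 + 0.008 + 0.002 = 0.211
R0 < 1, so the population is declining.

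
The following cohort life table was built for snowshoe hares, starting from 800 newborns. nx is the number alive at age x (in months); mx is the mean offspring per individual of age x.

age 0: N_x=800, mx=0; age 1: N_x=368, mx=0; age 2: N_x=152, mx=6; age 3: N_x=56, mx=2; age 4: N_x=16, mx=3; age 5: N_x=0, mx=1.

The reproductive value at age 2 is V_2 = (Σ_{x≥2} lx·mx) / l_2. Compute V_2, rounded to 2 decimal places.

7.05

lx = nx/n0 = nx/800: 1, 0.46, 0.19, 0.07, 0.02, 0
lx·mx for x ≥ 2: 1.14, 0.14, 0.06, 0 → sum = 1.34
V_2 = 1.34 / l_2 = 1.34 / 0.19 = 7.052632… → 7.05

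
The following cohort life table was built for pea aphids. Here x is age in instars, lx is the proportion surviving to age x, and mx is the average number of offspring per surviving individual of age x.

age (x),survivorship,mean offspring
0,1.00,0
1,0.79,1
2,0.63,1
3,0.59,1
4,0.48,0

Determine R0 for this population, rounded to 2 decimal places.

2.01

lx·mx by age: 0, 0.79, 0.63, 0.59, 0
R0 = Σ lx·mx = 2.01 → 2.01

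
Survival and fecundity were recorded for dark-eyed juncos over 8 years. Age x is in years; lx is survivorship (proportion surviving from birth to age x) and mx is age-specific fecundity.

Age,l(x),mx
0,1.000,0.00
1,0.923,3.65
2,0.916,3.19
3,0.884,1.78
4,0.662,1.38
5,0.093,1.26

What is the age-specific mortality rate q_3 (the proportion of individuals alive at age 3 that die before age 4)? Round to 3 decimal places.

q_3 = (l_3 − l_4) / l_3 = (0.884 − 0.662) / 0.884
     = 0.222 / 0.884 = 0.251131… → 0.251

0.251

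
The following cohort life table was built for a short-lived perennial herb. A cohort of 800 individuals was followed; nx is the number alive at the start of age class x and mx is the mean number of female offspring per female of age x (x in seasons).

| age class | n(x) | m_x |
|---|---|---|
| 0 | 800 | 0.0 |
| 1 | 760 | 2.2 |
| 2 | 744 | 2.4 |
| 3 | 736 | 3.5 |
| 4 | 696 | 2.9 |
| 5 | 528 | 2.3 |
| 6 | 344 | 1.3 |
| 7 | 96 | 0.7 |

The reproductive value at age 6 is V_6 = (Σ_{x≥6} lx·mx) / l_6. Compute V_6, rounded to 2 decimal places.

lx = nx/n0 = nx/800: 1, 0.95, 0.93, 0.92, 0.87, 0.66, 0.43, 0.12
lx·mx for x ≥ 6: 0.559, 0.084 → sum = 0.643
V_6 = 0.643 / l_6 = 0.643 / 0.43 = 1.495349… → 1.50

1.50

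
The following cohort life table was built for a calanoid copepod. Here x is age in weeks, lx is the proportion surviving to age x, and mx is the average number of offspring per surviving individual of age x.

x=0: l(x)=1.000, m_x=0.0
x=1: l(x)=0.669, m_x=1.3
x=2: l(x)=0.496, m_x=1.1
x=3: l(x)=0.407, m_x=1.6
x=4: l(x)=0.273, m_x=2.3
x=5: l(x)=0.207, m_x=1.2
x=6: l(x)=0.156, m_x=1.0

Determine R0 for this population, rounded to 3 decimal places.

lx·mx by age: 0, 0.8697, 0.5456, 0.6512, 0.6279, 0.2484, 0.156
R0 = Σ lx·mx = 3.0988 → 3.099

3.099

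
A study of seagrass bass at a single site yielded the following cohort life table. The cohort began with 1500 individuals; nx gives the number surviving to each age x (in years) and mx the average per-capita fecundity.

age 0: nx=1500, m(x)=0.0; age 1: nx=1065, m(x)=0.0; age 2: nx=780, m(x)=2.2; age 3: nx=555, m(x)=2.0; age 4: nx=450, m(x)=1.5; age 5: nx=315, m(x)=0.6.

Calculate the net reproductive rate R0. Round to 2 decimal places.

lx = nx/n0 = nx/1500: 1, 0.71, 0.52, 0.37, 0.3, 0.21
lx·mx by age: 0, 0, 1.144, 0.74, 0.45, 0.126
R0 = Σ lx·mx = 2.46 → 2.46

2.46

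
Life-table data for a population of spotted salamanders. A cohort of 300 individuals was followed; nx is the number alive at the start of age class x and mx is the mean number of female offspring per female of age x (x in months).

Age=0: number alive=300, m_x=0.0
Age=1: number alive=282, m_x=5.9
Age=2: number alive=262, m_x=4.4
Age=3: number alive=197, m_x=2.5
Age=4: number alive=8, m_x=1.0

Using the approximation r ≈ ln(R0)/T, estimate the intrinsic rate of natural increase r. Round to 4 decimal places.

lx = nx/n0 = nx/300: 1, 0.94, 0.87333…, 0.65667…, 0.02667…
R0 = Σ lx·mx = 0 + 5.546 + 3.84267… + 1.64167… + 0.02667… = 11.057…
Σ x·lx·mx = 18.263…; T = 18.263…/11.057… = 1.65171…
r ≈ ln(R0)/T = ln(11.057…)/1.65171… = 1.454891… → 1.4549

1.4549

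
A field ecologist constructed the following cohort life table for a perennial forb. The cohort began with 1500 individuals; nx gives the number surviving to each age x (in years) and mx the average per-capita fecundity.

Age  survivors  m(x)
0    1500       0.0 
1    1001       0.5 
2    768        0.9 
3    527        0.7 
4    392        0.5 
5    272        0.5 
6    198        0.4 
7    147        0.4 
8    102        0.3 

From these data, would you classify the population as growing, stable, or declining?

lx = nx/n0 = nx/1500: 1, 0.66733…, 0.512, 0.35133…, 0.26133…, 0.18133…, 0.132, 0.098, 0.068
R0 = Σ lx·mx = 0 + 0.333667… + 0.4608 + 0.245933… + 0.130667… + 0.090667… + 0.0528 + 0.0392 + 0.0204 = 1.374133…
R0 > 1, so the population is growing.

growing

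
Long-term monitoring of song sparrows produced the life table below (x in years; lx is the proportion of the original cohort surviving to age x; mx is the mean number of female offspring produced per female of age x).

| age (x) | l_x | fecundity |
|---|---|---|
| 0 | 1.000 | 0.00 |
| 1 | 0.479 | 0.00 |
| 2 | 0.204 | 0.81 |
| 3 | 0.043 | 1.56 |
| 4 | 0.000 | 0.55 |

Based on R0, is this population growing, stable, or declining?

declining

R0 = Σ lx·mx = 0 + 0 + 0.16524 + 0.06708 + 0 = 0.23232
R0 < 1, so the population is declining.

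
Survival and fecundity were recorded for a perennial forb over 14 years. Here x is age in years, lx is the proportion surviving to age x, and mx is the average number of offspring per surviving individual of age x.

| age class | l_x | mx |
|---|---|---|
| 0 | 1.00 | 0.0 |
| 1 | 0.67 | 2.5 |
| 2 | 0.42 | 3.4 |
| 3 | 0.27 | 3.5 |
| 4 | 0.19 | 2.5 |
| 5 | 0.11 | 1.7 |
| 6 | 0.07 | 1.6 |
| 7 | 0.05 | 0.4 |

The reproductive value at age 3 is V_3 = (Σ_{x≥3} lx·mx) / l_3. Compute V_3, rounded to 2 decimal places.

lx·mx for x ≥ 3: 0.945, 0.475, 0.187, 0.112, 0.02 → sum = 1.739
V_3 = 1.739 / l_3 = 1.739 / 0.27 = 6.440741… → 6.44

6.44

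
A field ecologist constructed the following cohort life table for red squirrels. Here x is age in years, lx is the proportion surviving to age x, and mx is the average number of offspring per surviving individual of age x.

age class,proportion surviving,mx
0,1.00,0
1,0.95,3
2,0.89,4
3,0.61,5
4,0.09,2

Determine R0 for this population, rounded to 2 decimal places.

lx·mx by age: 0, 2.85, 3.56, 3.05, 0.18
R0 = Σ lx·mx = 9.64 → 9.64

9.64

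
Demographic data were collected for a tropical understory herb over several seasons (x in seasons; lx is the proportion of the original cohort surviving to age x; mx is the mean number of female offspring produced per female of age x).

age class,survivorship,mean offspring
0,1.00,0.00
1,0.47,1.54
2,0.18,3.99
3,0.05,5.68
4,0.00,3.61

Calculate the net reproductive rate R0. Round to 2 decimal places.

lx·mx by age: 0, 0.7238, 0.7182, 0.284, 0
R0 = Σ lx·mx = 1.726 → 1.73

1.73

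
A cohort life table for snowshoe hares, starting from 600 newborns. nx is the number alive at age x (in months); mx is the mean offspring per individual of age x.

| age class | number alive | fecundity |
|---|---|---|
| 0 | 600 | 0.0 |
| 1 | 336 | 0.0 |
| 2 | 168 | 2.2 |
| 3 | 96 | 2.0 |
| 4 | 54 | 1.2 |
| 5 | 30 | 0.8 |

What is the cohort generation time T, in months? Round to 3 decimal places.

lx = nx/n0 = nx/600: 1, 0.56, 0.28, 0.16, 0.09, 0.05
lx·mx: 0, 0, 0.616, 0.32, 0.108, 0.04 → R0 = 1.084
x·lx·mx: 0, 0, 1.232, 0.96, 0.432, 0.2 → Σ = 2.824
T = 2.824 / 1.084 = 2.605166… → 2.605

2.605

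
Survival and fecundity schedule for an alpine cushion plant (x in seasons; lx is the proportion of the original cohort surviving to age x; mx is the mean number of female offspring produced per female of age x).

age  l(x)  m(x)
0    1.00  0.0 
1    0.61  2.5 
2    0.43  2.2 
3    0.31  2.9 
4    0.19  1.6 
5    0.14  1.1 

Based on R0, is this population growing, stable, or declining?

growing

R0 = Σ lx·mx = 0 + 1.525 + 0.946 + 0.899 + 0.304 + 0.154 = 3.828
R0 > 1, so the population is growing.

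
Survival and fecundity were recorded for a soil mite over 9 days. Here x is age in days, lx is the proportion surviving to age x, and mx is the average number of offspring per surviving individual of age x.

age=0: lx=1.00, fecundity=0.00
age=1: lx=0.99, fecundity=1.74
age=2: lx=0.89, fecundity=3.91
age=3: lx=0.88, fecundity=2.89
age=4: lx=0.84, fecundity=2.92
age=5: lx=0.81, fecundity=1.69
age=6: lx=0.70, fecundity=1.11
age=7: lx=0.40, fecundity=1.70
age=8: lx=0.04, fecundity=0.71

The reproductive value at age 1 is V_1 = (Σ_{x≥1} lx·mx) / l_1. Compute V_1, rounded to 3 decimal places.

lx·mx for x ≥ 1: 1.7226, 3.4799, 2.5432, 2.4528, 1.3689, 0.777, 0.68, 0.0284 → sum = 13.0528
V_1 = 13.0528 / l_1 = 13.0528 / 0.99 = 13.184646… → 13.185

13.185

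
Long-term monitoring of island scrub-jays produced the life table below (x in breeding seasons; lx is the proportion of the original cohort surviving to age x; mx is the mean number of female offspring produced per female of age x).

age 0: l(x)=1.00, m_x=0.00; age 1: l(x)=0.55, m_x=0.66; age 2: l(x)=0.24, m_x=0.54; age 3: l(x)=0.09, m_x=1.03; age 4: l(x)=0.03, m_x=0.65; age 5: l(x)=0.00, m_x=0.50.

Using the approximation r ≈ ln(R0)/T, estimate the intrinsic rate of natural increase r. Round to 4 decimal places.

R0 = Σ lx·mx = 0 + 0.363 + 0.1296 + 0.0927 + 0.0195 + 0 = 0.6048
Σ x·lx·mx = 0.9783; T = 0.9783/0.6048 = 1.61756…
r ≈ ln(R0)/T = ln(0.6048)/1.61756… = -0.310874… → -0.3109

-0.3109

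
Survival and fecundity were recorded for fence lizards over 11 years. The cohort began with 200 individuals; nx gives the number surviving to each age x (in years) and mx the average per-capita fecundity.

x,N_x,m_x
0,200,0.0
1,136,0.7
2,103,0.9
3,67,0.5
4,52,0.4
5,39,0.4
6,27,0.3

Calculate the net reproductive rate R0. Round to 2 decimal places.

lx = nx/n0 = nx/200: 1, 0.68, 0.515, 0.335, 0.26, 0.195, 0.135
lx·mx by age: 0, 0.476, 0.4635, 0.1675, 0.104, 0.078, 0.0405
R0 = Σ lx·mx = 1.3295 → 1.33

1.33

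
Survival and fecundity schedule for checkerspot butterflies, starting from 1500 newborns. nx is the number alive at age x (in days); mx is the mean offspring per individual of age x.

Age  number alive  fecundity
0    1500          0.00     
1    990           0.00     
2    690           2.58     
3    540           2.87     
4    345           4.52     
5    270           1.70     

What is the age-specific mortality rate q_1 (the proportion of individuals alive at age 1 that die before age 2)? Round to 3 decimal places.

lx = nx/n0 = nx/1500: 1, 0.66, 0.46, 0.36, 0.23, 0.18
q_1 = (l_1 − l_2) / l_1 = (0.66 − 0.46) / 0.66
     = 0.2 / 0.66 = 0.30303… → 0.303

0.303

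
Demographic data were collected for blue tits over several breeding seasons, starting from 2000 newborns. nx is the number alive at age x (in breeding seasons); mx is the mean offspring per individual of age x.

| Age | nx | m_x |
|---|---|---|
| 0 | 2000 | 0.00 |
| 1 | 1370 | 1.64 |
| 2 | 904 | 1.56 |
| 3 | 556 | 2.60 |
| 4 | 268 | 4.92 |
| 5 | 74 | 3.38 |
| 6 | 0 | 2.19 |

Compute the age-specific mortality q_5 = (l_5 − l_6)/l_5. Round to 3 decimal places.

lx = nx/n0 = nx/2000: 1, 0.685, 0.452, 0.278, 0.134, 0.037, 0
q_5 = (l_5 − l_6) / l_5 = (0.037 − 0) / 0.037
     = 0.037 / 0.037 = 1 → 1.000

1.000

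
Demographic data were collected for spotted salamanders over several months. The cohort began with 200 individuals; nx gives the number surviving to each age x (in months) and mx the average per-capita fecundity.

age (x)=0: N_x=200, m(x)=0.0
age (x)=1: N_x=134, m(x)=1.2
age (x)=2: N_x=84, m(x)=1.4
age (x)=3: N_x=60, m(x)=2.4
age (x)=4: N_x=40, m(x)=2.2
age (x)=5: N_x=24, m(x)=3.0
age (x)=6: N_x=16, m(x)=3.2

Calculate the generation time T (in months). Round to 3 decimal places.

2.915

lx = nx/n0 = nx/200: 1, 0.67, 0.42, 0.3, 0.2, 0.12, 0.08
lx·mx: 0, 0.804, 0.588, 0.72, 0.44, 0.36, 0.256 → R0 = 3.168
x·lx·mx: 0, 0.804, 1.176, 2.16, 1.76, 1.8, 1.536 → Σ = 9.236
T = 9.236 / 3.168 = 2.915404… → 2.915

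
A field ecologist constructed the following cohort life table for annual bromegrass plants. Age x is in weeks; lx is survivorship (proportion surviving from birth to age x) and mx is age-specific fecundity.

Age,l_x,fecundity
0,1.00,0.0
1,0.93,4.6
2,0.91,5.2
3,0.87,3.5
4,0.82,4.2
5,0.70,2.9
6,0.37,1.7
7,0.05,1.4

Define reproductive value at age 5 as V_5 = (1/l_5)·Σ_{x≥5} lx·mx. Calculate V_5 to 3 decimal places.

3.899

lx·mx for x ≥ 5: 2.03, 0.629, 0.07 → sum = 2.729
V_5 = 2.729 / l_5 = 2.729 / 0.7 = 3.898571… → 3.899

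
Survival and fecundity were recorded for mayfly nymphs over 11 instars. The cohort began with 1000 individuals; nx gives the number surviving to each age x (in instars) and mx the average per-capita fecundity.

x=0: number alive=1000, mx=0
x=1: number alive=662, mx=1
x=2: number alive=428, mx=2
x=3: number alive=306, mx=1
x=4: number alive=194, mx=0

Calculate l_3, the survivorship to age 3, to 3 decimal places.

0.306

l_3 = n_3/n_0 = 306/1000 = 0.306 → 0.306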